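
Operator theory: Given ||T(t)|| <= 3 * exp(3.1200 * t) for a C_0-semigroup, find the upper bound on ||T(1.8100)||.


||T(1.8100)|| <= 3 * exp(3.1200 * 1.8100)
= 3 * exp(5.6472)
= 3 * 283.4966
= 850.4897

850.4897


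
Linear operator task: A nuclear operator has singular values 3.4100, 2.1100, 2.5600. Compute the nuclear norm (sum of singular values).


The nuclear norm is the sum of all singular values.
||T||_1 = 3.4100 + 2.1100 + 2.5600
= 8.0800

8.0800


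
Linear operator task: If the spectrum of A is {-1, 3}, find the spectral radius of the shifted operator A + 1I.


Spectrum of A + 1I = {0, 4}
Spectral radius = max |lambda| over the shifted spectrum
= max(0, 4) = 4

4


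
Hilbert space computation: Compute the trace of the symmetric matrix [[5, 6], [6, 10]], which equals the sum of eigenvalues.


For a self-adjoint (symmetric) matrix, the eigenvalues are real.
The sum of eigenvalues equals the trace of the matrix.
trace = 5 + 10 = 15

15


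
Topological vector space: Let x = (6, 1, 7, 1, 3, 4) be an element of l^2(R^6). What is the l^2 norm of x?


The l^2 norm = (sum |x_i|^2)^(1/2)
Sum of 2th powers = 36 + 1 + 49 + 1 + 9 + 16 = 112
||x||_2 = (112)^(1/2) = 10.5830

10.5830


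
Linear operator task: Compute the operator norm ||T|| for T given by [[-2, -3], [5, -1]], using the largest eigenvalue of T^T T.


A^T A = [[29, 1], [1, 10]]
trace(A^T A) = 39, det(A^T A) = 289
discriminant = 39^2 - 4*289 = 365
Largest eigenvalue of A^T A = (trace + sqrt(disc))/2 = 29.0525
||T|| = sqrt(29.0525) = 5.3900

5.3900


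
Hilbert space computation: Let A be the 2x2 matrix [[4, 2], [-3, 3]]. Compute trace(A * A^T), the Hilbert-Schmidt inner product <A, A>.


trace(A * A^T) = sum of squares of all entries
= 4^2 + 2^2 + (-3)^2 + 3^2
= 16 + 4 + 9 + 9
= 38

38


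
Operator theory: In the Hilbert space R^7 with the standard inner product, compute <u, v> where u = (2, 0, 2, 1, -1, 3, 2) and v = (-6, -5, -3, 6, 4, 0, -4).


Computing the standard inner product <u, v> = sum u_i * v_i
= 2*-6 + 0*-5 + 2*-3 + 1*6 + -1*4 + 3*0 + 2*-4
= -12 + 0 + -6 + 6 + -4 + 0 + -8
= -24

-24


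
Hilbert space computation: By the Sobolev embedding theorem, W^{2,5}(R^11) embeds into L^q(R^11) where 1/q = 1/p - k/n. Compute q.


Using the Sobolev embedding formula: 1/q = 1/p - k/n
1/q = 1/5 - 2/11 = 1/55
q = 1/(1/55) = 55

55.0000


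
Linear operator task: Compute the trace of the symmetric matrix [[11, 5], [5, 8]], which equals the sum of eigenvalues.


For a self-adjoint (symmetric) matrix, the eigenvalues are real.
The sum of eigenvalues equals the trace of the matrix.
trace = 11 + 8 = 19

19


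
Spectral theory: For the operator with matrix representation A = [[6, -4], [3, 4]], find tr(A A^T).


trace(A * A^T) = sum of squares of all entries
= 6^2 + (-4)^2 + 3^2 + 4^2
= 36 + 16 + 9 + 16
= 77

77


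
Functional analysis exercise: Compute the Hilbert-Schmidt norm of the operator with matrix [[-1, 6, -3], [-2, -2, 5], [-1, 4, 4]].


The Hilbert-Schmidt norm is sqrt(sum of squares of all entries).
Sum of squares = (-1)^2 + 6^2 + (-3)^2 + (-2)^2 + (-2)^2 + 5^2 + (-1)^2 + 4^2 + 4^2
= 1 + 36 + 9 + 4 + 4 + 25 + 1 + 16 + 16 = 112
||T||_HS = sqrt(112) = 10.5830

10.5830


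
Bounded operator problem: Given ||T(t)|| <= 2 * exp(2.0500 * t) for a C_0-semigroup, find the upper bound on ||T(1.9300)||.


||T(1.9300)|| <= 2 * exp(2.0500 * 1.9300)
= 2 * exp(3.9565)
= 2 * 52.2740
= 104.5481

104.5481


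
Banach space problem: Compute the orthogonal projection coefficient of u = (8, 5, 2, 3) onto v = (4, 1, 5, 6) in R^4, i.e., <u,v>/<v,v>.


Computing <u,v> = 8*4 + 5*1 + 2*5 + 3*6 = 65
Computing <v,v> = 4^2 + 1^2 + 5^2 + 6^2 = 78
Projection coefficient = 65/78 = 0.8333

0.8333


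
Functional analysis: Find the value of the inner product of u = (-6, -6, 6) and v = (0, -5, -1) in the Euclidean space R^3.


Computing the standard inner product <u, v> = sum u_i * v_i
= -6*0 + -6*-5 + 6*-1
= 0 + 30 + -6
= 24

24


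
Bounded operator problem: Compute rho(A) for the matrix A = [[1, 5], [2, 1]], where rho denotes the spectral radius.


For a 2x2 matrix, eigenvalues satisfy lambda^2 - (trace)*lambda + det = 0
trace = 1 + 1 = 2
det = 1*1 - 5*2 = -9
discriminant = 2^2 - 4*(-9) = 40
spectral radius = max |eigenvalue| = 4.1623

4.1623


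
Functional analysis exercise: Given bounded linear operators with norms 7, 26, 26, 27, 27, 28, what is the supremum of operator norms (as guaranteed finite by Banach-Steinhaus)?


By the Uniform Boundedness Principle, the supremum of norms is finite.
sup_k ||T_k|| = max(7, 26, 26, 27, 27, 28) = 28

28


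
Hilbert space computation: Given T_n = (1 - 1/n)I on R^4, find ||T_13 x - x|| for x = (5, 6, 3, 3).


T_13 x - x = (1 - 1/13)x - x = -x/13
||x|| = sqrt(79) = 8.8882
||T_13 x - x|| = ||x||/13 = 8.8882/13 = 0.6837

0.6837


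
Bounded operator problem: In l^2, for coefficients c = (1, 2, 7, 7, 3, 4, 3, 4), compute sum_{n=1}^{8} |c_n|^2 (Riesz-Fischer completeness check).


sum |c_n|^2 = 1^2 + 2^2 + 7^2 + 7^2 + 3^2 + 4^2 + 3^2 + 4^2
= 1 + 4 + 49 + 49 + 9 + 16 + 9 + 16
= 153

153


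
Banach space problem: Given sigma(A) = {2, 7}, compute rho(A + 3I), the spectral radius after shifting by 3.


Spectrum of A + 3I = {5, 10}
Spectral radius = max |lambda| over the shifted spectrum
= max(5, 10) = 10

10


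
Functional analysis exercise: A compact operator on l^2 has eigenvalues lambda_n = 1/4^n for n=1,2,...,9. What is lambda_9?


The eigenvalue formula gives lambda_9 = 1/4^9
= 1/262144
= 3.8147e-06

3.8147e-06


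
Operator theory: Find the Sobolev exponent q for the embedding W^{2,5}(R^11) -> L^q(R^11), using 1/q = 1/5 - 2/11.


Using the Sobolev embedding formula: 1/q = 1/p - k/n
1/q = 1/5 - 2/11 = 1/55
q = 1/(1/55) = 55

55.0000


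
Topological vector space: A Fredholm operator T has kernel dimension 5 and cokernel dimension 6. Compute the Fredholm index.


The Fredholm index is defined as ind(T) = dim(ker T) - dim(coker T)
= 5 - 6
= -1

-1


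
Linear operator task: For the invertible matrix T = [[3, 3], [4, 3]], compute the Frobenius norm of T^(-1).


det(T) = 3*3 - 3*4 = -3
T^(-1) = (1/-3) * [[3, -3], [-4, 3]] = [[-1.0000, 1.0000], [1.3333, -1.0000]]
||T^(-1)||_F^2 = (-1.0000)^2 + 1.0000^2 + 1.3333^2 + (-1.0000)^2 = 4.7778
||T^(-1)||_F = sqrt(4.7778) = 2.1858

2.1858


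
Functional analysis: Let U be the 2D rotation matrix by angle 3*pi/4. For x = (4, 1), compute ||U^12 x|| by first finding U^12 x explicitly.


U is a rotation by theta = 3*pi/4
U^12 = rotation by 12*theta = 36*pi/4 = 4*pi/4 (mod 2*pi)
cos(4*pi/4) = -1.0000, sin(4*pi/4) = 0.0000
U^12 x = (-1.0000 * 4 - 0.0000 * 1, 0.0000 * 4 + -1.0000 * 1)
= (-4.0000, -1.0000)
||U^12 x|| = sqrt((-4.0000)^2 + (-1.0000)^2) = sqrt(17.0000) = 4.1231

4.1231


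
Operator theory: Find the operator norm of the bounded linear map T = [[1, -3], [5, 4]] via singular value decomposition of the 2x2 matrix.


A^T A = [[26, 17], [17, 25]]
trace(A^T A) = 51, det(A^T A) = 361
discriminant = 51^2 - 4*361 = 1157
Largest eigenvalue of A^T A = (trace + sqrt(disc))/2 = 42.5074
||T|| = sqrt(42.5074) = 6.5198

6.5198


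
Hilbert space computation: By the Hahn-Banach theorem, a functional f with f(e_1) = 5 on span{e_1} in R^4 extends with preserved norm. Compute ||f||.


The norm of f is given by ||f|| = sup_{||x||=1} |f(x)|.
On span{e_1}, ||e_1|| = 1, so ||f|| = |f(e_1)| / ||e_1||
= |5| / 1 = 5.0000

5.0000


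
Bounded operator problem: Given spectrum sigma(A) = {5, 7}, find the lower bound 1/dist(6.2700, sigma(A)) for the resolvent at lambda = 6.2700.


dist(6.2700, {5, 7}) = min(|6.2700 - 5|, |6.2700 - 7|)
= min(1.2700, 0.7300) = 0.7300
Resolvent bound = 1/0.7300 = 1.3699

1.3699


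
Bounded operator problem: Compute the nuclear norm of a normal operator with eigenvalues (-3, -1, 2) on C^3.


For a normal operator, singular values equal |eigenvalues|.
Trace norm = sum |lambda_i| = 3 + 1 + 2
= 6

6


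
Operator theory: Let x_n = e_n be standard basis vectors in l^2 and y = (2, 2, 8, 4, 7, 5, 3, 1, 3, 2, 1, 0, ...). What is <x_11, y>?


x_11 = e_11 is the standard basis vector with 1 in position 11.
<x_11, y> = y_11 = 1
As n -> infinity, <x_n, y> -> 0, confirming weak convergence of (x_n) to 0.

1


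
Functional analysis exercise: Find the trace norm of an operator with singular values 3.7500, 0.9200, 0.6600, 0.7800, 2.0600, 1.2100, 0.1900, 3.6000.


The nuclear norm is the sum of all singular values.
||T||_1 = 3.7500 + 0.9200 + 0.6600 + 0.7800 + 2.0600 + 1.2100 + 0.1900 + 3.6000
= 13.1700

13.1700


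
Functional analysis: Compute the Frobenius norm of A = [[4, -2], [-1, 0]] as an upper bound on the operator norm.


||A||_F^2 = sum a_ij^2
= 4^2 + (-2)^2 + (-1)^2 + 0^2
= 16 + 4 + 1 + 0 = 21
||A||_F = sqrt(21) = 4.5826

4.5826


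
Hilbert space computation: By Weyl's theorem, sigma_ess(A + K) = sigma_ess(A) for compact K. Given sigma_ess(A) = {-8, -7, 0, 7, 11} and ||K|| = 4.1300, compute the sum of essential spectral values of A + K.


By Weyl's theorem, the essential spectrum is invariant under compact perturbations.
sigma_ess(A + K) = sigma_ess(A) = {-8, -7, 0, 7, 11}
Sum = -8 + -7 + 0 + 7 + 11 = 3

3


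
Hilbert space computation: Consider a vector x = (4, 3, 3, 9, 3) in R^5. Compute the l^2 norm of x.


The l^2 norm = (sum |x_i|^2)^(1/2)
Sum of 2th powers = 16 + 9 + 9 + 81 + 9 = 124
||x||_2 = (124)^(1/2) = 11.1355

11.1355


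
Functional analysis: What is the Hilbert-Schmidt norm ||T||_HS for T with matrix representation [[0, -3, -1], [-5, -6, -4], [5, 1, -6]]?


The Hilbert-Schmidt norm is sqrt(sum of squares of all entries).
Sum of squares = 0^2 + (-3)^2 + (-1)^2 + (-5)^2 + (-6)^2 + (-4)^2 + 5^2 + 1^2 + (-6)^2
= 0 + 9 + 1 + 25 + 36 + 16 + 25 + 1 + 36 = 149
||T||_HS = sqrt(149) = 12.2066

12.2066


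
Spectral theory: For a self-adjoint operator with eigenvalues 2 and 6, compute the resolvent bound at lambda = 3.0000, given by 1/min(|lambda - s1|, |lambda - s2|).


dist(3.0000, {2, 6}) = min(|3.0000 - 2|, |3.0000 - 6|)
= min(1.0000, 3.0000) = 1.0000
Resolvent bound = 1/1.0000 = 1.0000

1.0000


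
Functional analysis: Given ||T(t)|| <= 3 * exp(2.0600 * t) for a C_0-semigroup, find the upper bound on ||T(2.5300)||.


||T(2.5300)|| <= 3 * exp(2.0600 * 2.5300)
= 3 * exp(5.2118)
= 3 * 183.4239
= 550.2718

550.2718


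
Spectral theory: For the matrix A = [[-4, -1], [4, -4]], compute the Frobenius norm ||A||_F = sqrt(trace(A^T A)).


||A||_F^2 = sum a_ij^2
= (-4)^2 + (-1)^2 + 4^2 + (-4)^2
= 16 + 1 + 16 + 16 = 49
||A||_F = sqrt(49) = 7.0000

7.0000


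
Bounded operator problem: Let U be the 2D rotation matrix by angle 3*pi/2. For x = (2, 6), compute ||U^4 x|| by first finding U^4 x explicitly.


U is a rotation by theta = 3*pi/2
U^4 = rotation by 4*theta = 12*pi/2 = 0*pi/2 (mod 2*pi)
cos(0*pi/2) = 1.0000, sin(0*pi/2) = 0.0000
U^4 x = (1.0000 * 2 - 0.0000 * 6, 0.0000 * 2 + 1.0000 * 6)
= (2.0000, 6.0000)
||U^4 x|| = sqrt(2.0000^2 + 6.0000^2) = sqrt(40.0000) = 6.3246

6.3246


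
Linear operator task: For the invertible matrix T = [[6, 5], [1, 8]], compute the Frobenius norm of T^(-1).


det(T) = 6*8 - 5*1 = 43
T^(-1) = (1/43) * [[8, -5], [-1, 6]] = [[0.1860, -0.1163], [-0.0233, 0.1395]]
||T^(-1)||_F^2 = 0.1860^2 + (-0.1163)^2 + (-0.0233)^2 + 0.1395^2 = 0.0681
||T^(-1)||_F = sqrt(0.0681) = 0.2610

0.2610


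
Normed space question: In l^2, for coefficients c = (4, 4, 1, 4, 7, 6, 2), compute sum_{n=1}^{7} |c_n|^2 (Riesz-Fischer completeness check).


sum |c_n|^2 = 4^2 + 4^2 + 1^2 + 4^2 + 7^2 + 6^2 + 2^2
= 16 + 16 + 1 + 16 + 49 + 36 + 4
= 138

138


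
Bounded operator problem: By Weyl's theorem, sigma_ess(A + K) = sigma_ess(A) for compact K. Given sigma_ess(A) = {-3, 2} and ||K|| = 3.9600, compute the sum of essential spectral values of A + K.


By Weyl's theorem, the essential spectrum is invariant under compact perturbations.
sigma_ess(A + K) = sigma_ess(A) = {-3, 2}
Sum = -3 + 2 = -1

-1


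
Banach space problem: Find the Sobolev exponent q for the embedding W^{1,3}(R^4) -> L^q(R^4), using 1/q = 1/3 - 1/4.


Using the Sobolev embedding formula: 1/q = 1/p - k/n
1/q = 1/3 - 1/4 = 1/12
q = 1/(1/12) = 12

12.0000


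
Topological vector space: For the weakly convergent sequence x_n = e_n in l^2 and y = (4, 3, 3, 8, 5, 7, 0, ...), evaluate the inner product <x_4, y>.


x_4 = e_4 is the standard basis vector with 1 in position 4.
<x_4, y> = y_4 = 8
As n -> infinity, <x_n, y> -> 0, confirming weak convergence of (x_n) to 0.

8


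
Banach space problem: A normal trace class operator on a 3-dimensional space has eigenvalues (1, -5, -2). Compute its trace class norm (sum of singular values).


For a normal operator, singular values equal |eigenvalues|.
Trace norm = sum |lambda_i| = 1 + 5 + 2
= 8

8


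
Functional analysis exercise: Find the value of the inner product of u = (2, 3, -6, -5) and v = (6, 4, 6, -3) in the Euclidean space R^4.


Computing the standard inner product <u, v> = sum u_i * v_i
= 2*6 + 3*4 + -6*6 + -5*-3
= 12 + 12 + -36 + 15
= 3

3


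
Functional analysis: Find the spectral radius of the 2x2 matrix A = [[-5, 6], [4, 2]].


For a 2x2 matrix, eigenvalues satisfy lambda^2 - (trace)*lambda + det = 0
trace = -5 + 2 = -3
det = -5*2 - 6*4 = -34
discriminant = (-3)^2 - 4*(-34) = 145
spectral radius = max |eigenvalue| = 7.5208

7.5208


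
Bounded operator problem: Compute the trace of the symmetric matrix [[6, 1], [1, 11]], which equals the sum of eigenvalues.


For a self-adjoint (symmetric) matrix, the eigenvalues are real.
The sum of eigenvalues equals the trace of the matrix.
trace = 6 + 11 = 17

17


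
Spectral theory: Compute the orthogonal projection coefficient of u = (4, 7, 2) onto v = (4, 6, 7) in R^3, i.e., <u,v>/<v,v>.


Computing <u,v> = 4*4 + 7*6 + 2*7 = 72
Computing <v,v> = 4^2 + 6^2 + 7^2 = 101
Projection coefficient = 72/101 = 0.7129

0.7129


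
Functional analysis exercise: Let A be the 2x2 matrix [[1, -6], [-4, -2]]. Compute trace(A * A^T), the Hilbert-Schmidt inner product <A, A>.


trace(A * A^T) = sum of squares of all entries
= 1^2 + (-6)^2 + (-4)^2 + (-2)^2
= 1 + 36 + 16 + 4
= 57

57


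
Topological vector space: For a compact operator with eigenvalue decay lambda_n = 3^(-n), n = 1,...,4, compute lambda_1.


The eigenvalue formula gives lambda_1 = 1/3^1
= 1/3
= 0.3333

0.3333


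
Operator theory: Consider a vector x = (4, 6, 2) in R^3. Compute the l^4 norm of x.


The l^4 norm = (sum |x_i|^4)^(1/4)
Sum of 4th powers = 256 + 1296 + 16 = 1568
||x||_4 = (1568)^(1/4) = 6.2927

6.2927


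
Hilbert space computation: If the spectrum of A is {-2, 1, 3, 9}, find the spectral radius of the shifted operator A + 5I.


Spectrum of A + 5I = {3, 6, 8, 14}
Spectral radius = max |lambda| over the shifted spectrum
= max(3, 6, 8, 14) = 14

14


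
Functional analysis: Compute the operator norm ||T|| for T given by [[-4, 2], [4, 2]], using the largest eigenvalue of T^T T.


A^T A = [[32, 0], [0, 8]]
trace(A^T A) = 40, det(A^T A) = 256
discriminant = 40^2 - 4*256 = 576
Largest eigenvalue of A^T A = (trace + sqrt(disc))/2 = 32.0000
||T|| = sqrt(32.0000) = 5.6569

5.6569


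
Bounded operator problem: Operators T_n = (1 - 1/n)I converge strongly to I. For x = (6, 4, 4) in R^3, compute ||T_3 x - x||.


T_3 x - x = (1 - 1/3)x - x = -x/3
||x|| = sqrt(68) = 8.2462
||T_3 x - x|| = ||x||/3 = 8.2462/3 = 2.7487

2.7487


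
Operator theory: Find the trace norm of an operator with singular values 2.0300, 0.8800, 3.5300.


The nuclear norm is the sum of all singular values.
||T||_1 = 2.0300 + 0.8800 + 3.5300
= 6.4400

6.4400


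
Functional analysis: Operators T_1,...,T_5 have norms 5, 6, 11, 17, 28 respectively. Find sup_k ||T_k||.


By the Uniform Boundedness Principle, the supremum of norms is finite.
sup_k ||T_k|| = max(5, 6, 11, 17, 28) = 28

28


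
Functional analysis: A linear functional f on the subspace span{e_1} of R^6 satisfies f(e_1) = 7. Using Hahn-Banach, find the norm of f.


The norm of f is given by ||f|| = sup_{||x||=1} |f(x)|.
On span{e_1}, ||e_1|| = 1, so ||f|| = |f(e_1)| / ||e_1||
= |7| / 1 = 7.0000

7.0000


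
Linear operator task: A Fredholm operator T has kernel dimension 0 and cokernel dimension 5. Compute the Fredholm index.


The Fredholm index is defined as ind(T) = dim(ker T) - dim(coker T)
= 0 - 5
= -5

-5


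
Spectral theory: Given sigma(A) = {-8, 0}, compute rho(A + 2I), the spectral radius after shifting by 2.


Spectrum of A + 2I = {-6, 2}
Spectral radius = max |lambda| over the shifted spectrum
= max(6, 2) = 6

6


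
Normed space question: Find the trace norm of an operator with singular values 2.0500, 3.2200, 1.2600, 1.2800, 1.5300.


The nuclear norm is the sum of all singular values.
||T||_1 = 2.0500 + 3.2200 + 1.2600 + 1.2800 + 1.5300
= 9.3400

9.3400


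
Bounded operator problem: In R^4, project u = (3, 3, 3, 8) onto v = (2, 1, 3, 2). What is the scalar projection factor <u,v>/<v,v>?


Computing <u,v> = 3*2 + 3*1 + 3*3 + 8*2 = 34
Computing <v,v> = 2^2 + 1^2 + 3^2 + 2^2 = 18
Projection coefficient = 34/18 = 1.8889

1.8889


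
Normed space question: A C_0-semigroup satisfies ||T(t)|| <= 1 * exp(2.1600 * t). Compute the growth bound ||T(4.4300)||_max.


||T(4.4300)|| <= 1 * exp(2.1600 * 4.4300)
= 1 * exp(9.5688)
= 1 * 14311.2325
= 14311.2325

14311.2325


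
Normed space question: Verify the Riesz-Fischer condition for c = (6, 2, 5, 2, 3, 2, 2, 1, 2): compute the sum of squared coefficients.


sum |c_n|^2 = 6^2 + 2^2 + 5^2 + 2^2 + 3^2 + 2^2 + 2^2 + 1^2 + 2^2
= 36 + 4 + 25 + 4 + 9 + 4 + 4 + 1 + 4
= 91

91


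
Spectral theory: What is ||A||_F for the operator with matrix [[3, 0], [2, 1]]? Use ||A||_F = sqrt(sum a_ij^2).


||A||_F^2 = sum a_ij^2
= 3^2 + 0^2 + 2^2 + 1^2
= 9 + 0 + 4 + 1 = 14
||A||_F = sqrt(14) = 3.7417

3.7417


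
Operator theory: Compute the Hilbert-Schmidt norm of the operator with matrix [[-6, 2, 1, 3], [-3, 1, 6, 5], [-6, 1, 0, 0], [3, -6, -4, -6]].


The Hilbert-Schmidt norm is sqrt(sum of squares of all entries).
Sum of squares = (-6)^2 + 2^2 + 1^2 + 3^2 + (-3)^2 + 1^2 + 6^2 + 5^2 + (-6)^2 + 1^2 + 0^2 + 0^2 + 3^2 + (-6)^2 + (-4)^2 + (-6)^2
= 36 + 4 + 1 + 9 + 9 + 1 + 36 + 25 + 36 + 1 + 0 + 0 + 9 + 36 + 16 + 36 = 255
||T||_HS = sqrt(255) = 15.9687

15.9687


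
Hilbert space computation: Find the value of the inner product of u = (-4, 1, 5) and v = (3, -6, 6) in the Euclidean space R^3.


Computing the standard inner product <u, v> = sum u_i * v_i
= -4*3 + 1*-6 + 5*6
= -12 + -6 + 30
= 12

12


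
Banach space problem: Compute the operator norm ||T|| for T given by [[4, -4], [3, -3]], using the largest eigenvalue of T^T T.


A^T A = [[25, -25], [-25, 25]]
trace(A^T A) = 50, det(A^T A) = 0
discriminant = 50^2 - 4*0 = 2500
Largest eigenvalue of A^T A = (trace + sqrt(disc))/2 = 50.0000
||T|| = sqrt(50.0000) = 7.0711

7.0711


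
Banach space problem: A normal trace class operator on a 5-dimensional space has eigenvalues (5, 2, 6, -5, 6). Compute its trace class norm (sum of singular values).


For a normal operator, singular values equal |eigenvalues|.
Trace norm = sum |lambda_i| = 5 + 2 + 6 + 5 + 6
= 24

24


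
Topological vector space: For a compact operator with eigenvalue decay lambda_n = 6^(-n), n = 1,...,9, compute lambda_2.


The eigenvalue formula gives lambda_2 = 1/6^2
= 1/36
= 0.0278

0.0278


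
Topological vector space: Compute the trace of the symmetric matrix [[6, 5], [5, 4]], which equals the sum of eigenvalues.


For a self-adjoint (symmetric) matrix, the eigenvalues are real.
The sum of eigenvalues equals the trace of the matrix.
trace = 6 + 4 = 10

10


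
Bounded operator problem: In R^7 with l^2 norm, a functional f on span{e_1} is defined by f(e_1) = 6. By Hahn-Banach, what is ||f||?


The norm of f is given by ||f|| = sup_{||x||=1} |f(x)|.
On span{e_1}, ||e_1|| = 1, so ||f|| = |f(e_1)| / ||e_1||
= |6| / 1 = 6.0000

6.0000


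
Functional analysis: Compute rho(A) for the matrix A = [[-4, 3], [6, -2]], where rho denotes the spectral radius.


For a 2x2 matrix, eigenvalues satisfy lambda^2 - (trace)*lambda + det = 0
trace = -4 + -2 = -6
det = -4*-2 - 3*6 = -10
discriminant = (-6)^2 - 4*(-10) = 76
spectral radius = max |eigenvalue| = 7.3589

7.3589


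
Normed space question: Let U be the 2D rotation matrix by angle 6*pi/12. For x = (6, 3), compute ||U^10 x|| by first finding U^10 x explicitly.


U is a rotation by theta = 6*pi/12
U^10 = rotation by 10*theta = 60*pi/12 = 12*pi/12 (mod 2*pi)
cos(12*pi/12) = -1.0000, sin(12*pi/12) = 0.0000
U^10 x = (-1.0000 * 6 - 0.0000 * 3, 0.0000 * 6 + -1.0000 * 3)
= (-6.0000, -3.0000)
||U^10 x|| = sqrt((-6.0000)^2 + (-3.0000)^2) = sqrt(45.0000) = 6.7082

6.7082


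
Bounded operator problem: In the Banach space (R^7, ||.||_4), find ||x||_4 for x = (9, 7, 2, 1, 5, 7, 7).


The l^4 norm = (sum |x_i|^4)^(1/4)
Sum of 4th powers = 6561 + 2401 + 16 + 1 + 625 + 2401 + 2401 = 14406
||x||_4 = (14406)^(1/4) = 10.9556

10.9556


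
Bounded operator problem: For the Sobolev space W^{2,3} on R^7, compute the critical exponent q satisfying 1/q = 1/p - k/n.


Using the Sobolev embedding formula: 1/q = 1/p - k/n
1/q = 1/3 - 2/7 = 1/21
q = 1/(1/21) = 21

21.0000


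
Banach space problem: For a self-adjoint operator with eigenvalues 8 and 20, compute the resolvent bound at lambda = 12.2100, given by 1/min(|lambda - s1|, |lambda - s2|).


dist(12.2100, {8, 20}) = min(|12.2100 - 8|, |12.2100 - 20|)
= min(4.2100, 7.7900) = 4.2100
Resolvent bound = 1/4.2100 = 0.2375

0.2375


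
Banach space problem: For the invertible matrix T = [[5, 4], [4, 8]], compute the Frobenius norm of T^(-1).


det(T) = 5*8 - 4*4 = 24
T^(-1) = (1/24) * [[8, -4], [-4, 5]] = [[0.3333, -0.1667], [-0.1667, 0.2083]]
||T^(-1)||_F^2 = 0.3333^2 + (-0.1667)^2 + (-0.1667)^2 + 0.2083^2 = 0.2101
||T^(-1)||_F = sqrt(0.2101) = 0.4583

0.4583


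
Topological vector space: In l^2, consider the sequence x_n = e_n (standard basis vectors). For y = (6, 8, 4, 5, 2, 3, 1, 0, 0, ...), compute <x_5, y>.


x_5 = e_5 is the standard basis vector with 1 in position 5.
<x_5, y> = y_5 = 2
As n -> infinity, <x_n, y> -> 0, confirming weak convergence of (x_n) to 0.

2


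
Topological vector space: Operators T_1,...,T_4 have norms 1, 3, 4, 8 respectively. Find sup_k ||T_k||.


By the Uniform Boundedness Principle, the supremum of norms is finite.
sup_k ||T_k|| = max(1, 3, 4, 8) = 8

8


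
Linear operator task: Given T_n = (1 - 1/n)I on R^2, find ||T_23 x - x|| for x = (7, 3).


T_23 x - x = (1 - 1/23)x - x = -x/23
||x|| = sqrt(58) = 7.6158
||T_23 x - x|| = ||x||/23 = 7.6158/23 = 0.3311

0.3311


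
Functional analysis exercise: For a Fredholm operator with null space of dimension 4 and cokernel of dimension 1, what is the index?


The Fredholm index is defined as ind(T) = dim(ker T) - dim(coker T)
= 4 - 1
= 3

3


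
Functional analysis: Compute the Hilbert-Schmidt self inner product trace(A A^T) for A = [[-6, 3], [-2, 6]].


trace(A * A^T) = sum of squares of all entries
= (-6)^2 + 3^2 + (-2)^2 + 6^2
= 36 + 9 + 4 + 36
= 85

85


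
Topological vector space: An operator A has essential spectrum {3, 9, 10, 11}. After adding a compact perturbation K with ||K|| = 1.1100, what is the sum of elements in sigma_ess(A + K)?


By Weyl's theorem, the essential spectrum is invariant under compact perturbations.
sigma_ess(A + K) = sigma_ess(A) = {3, 9, 10, 11}
Sum = 3 + 9 + 10 + 11 = 33

33


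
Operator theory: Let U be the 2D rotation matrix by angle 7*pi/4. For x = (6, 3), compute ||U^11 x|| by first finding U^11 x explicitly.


U is a rotation by theta = 7*pi/4
U^11 = rotation by 11*theta = 77*pi/4 = 5*pi/4 (mod 2*pi)
cos(5*pi/4) = -0.7071, sin(5*pi/4) = -0.7071
U^11 x = (-0.7071 * 6 - -0.7071 * 3, -0.7071 * 6 + -0.7071 * 3)
= (-2.1213, -6.3640)
||U^11 x|| = sqrt((-2.1213)^2 + (-6.3640)^2) = sqrt(45.0000) = 6.7082

6.7082


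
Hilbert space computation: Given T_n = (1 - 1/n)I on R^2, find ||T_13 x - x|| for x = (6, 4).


T_13 x - x = (1 - 1/13)x - x = -x/13
||x|| = sqrt(52) = 7.2111
||T_13 x - x|| = ||x||/13 = 7.2111/13 = 0.5547

0.5547


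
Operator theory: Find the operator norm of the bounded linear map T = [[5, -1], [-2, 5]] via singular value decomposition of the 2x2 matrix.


A^T A = [[29, -15], [-15, 26]]
trace(A^T A) = 55, det(A^T A) = 529
discriminant = 55^2 - 4*529 = 909
Largest eigenvalue of A^T A = (trace + sqrt(disc))/2 = 42.5748
||T|| = sqrt(42.5748) = 6.5249

6.5249


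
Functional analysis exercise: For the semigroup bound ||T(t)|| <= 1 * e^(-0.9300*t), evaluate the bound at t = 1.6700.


||T(1.6700)|| <= 1 * exp(-0.9300 * 1.6700)
= 1 * exp(-1.5531)
= 1 * 0.2116
= 0.2116

0.2116


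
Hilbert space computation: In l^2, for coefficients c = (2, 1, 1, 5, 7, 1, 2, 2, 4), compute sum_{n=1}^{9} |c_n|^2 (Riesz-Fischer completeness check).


sum |c_n|^2 = 2^2 + 1^2 + 1^2 + 5^2 + 7^2 + 1^2 + 2^2 + 2^2 + 4^2
= 4 + 1 + 1 + 25 + 49 + 1 + 4 + 4 + 16
= 105

105


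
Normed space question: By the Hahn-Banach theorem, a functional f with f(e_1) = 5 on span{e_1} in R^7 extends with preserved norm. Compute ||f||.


The norm of f is given by ||f|| = sup_{||x||=1} |f(x)|.
On span{e_1}, ||e_1|| = 1, so ||f|| = |f(e_1)| / ||e_1||
= |5| / 1 = 5.0000

5.0000


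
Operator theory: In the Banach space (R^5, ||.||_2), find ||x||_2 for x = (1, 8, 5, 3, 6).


The l^2 norm = (sum |x_i|^2)^(1/2)
Sum of 2th powers = 1 + 64 + 25 + 9 + 36 = 135
||x||_2 = (135)^(1/2) = 11.6190

11.6190


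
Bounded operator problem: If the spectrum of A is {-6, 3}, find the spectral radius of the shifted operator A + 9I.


Spectrum of A + 9I = {3, 12}
Spectral radius = max |lambda| over the shifted spectrum
= max(3, 12) = 12

12


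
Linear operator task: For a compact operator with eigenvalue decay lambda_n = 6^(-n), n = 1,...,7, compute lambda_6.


The eigenvalue formula gives lambda_6 = 1/6^6
= 1/46656
= 2.1433e-05

2.1433e-05


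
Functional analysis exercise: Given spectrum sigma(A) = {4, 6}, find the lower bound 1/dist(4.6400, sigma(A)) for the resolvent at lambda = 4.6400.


dist(4.6400, {4, 6}) = min(|4.6400 - 4|, |4.6400 - 6|)
= min(0.6400, 1.3600) = 0.6400
Resolvent bound = 1/0.6400 = 1.5625

1.5625


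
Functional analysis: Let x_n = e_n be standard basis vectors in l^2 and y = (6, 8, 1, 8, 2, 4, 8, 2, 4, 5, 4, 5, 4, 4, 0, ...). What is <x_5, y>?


x_5 = e_5 is the standard basis vector with 1 in position 5.
<x_5, y> = y_5 = 2
As n -> infinity, <x_n, y> -> 0, confirming weak convergence of (x_n) to 0.

2


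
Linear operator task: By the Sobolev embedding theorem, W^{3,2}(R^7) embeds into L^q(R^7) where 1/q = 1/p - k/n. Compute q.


Using the Sobolev embedding formula: 1/q = 1/p - k/n
1/q = 1/2 - 3/7 = 1/14
q = 1/(1/14) = 14

14.0000


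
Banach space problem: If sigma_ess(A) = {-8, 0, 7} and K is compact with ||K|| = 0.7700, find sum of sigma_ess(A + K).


By Weyl's theorem, the essential spectrum is invariant under compact perturbations.
sigma_ess(A + K) = sigma_ess(A) = {-8, 0, 7}
Sum = -8 + 0 + 7 = -1

-1


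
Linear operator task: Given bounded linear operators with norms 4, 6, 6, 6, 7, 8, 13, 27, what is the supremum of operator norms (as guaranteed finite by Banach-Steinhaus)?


By the Uniform Boundedness Principle, the supremum of norms is finite.
sup_k ||T_k|| = max(4, 6, 6, 6, 7, 8, 13, 27) = 27

27


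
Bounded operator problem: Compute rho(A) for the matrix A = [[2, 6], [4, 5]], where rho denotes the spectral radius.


For a 2x2 matrix, eigenvalues satisfy lambda^2 - (trace)*lambda + det = 0
trace = 2 + 5 = 7
det = 2*5 - 6*4 = -14
discriminant = 7^2 - 4*(-14) = 105
spectral radius = max |eigenvalue| = 8.6235

8.6235


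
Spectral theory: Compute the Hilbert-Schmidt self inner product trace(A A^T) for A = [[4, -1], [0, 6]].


trace(A * A^T) = sum of squares of all entries
= 4^2 + (-1)^2 + 0^2 + 6^2
= 16 + 1 + 0 + 36
= 53

53


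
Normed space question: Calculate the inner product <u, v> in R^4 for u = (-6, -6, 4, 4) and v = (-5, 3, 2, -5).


Computing the standard inner product <u, v> = sum u_i * v_i
= -6*-5 + -6*3 + 4*2 + 4*-5
= 30 + -18 + 8 + -20
= 0

0


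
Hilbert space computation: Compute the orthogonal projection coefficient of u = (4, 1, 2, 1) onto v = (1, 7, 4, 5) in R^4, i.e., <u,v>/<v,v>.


Computing <u,v> = 4*1 + 1*7 + 2*4 + 1*5 = 24
Computing <v,v> = 1^2 + 7^2 + 4^2 + 5^2 = 91
Projection coefficient = 24/91 = 0.2637

0.2637


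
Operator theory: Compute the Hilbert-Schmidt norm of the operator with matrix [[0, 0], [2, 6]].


The Hilbert-Schmidt norm is sqrt(sum of squares of all entries).
Sum of squares = 0^2 + 0^2 + 2^2 + 6^2
= 0 + 0 + 4 + 36 = 40
||T||_HS = sqrt(40) = 6.3246

6.3246


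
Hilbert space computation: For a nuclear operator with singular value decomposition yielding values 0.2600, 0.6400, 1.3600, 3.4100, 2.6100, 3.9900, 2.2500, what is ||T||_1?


The nuclear norm is the sum of all singular values.
||T||_1 = 0.2600 + 0.6400 + 1.3600 + 3.4100 + 2.6100 + 3.9900 + 2.2500
= 14.5200

14.5200


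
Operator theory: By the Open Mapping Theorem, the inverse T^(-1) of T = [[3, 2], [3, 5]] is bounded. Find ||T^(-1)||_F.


det(T) = 3*5 - 2*3 = 9
T^(-1) = (1/9) * [[5, -2], [-3, 3]] = [[0.5556, -0.2222], [-0.3333, 0.3333]]
||T^(-1)||_F^2 = 0.5556^2 + (-0.2222)^2 + (-0.3333)^2 + 0.3333^2 = 0.5802
||T^(-1)||_F = sqrt(0.5802) = 0.7617

0.7617


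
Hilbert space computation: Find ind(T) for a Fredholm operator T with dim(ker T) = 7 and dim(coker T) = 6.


The Fredholm index is defined as ind(T) = dim(ker T) - dim(coker T)
= 7 - 6
= 1

1


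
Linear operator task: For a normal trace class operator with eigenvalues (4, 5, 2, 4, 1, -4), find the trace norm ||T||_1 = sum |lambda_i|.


For a normal operator, singular values equal |eigenvalues|.
Trace norm = sum |lambda_i| = 4 + 5 + 2 + 4 + 1 + 4
= 20

20


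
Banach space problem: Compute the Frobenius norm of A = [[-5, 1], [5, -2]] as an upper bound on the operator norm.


||A||_F^2 = sum a_ij^2
= (-5)^2 + 1^2 + 5^2 + (-2)^2
= 25 + 1 + 25 + 4 = 55
||A||_F = sqrt(55) = 7.4162

7.4162


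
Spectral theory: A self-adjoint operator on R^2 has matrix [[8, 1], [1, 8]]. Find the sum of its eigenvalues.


For a self-adjoint (symmetric) matrix, the eigenvalues are real.
The sum of eigenvalues equals the trace of the matrix.
trace = 8 + 8 = 16

16


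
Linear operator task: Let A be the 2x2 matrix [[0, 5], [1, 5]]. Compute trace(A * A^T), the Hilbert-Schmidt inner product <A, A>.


trace(A * A^T) = sum of squares of all entries
= 0^2 + 5^2 + 1^2 + 5^2
= 0 + 25 + 1 + 25
= 51

51


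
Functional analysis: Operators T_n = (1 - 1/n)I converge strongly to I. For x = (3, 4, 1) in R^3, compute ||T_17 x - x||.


T_17 x - x = (1 - 1/17)x - x = -x/17
||x|| = sqrt(26) = 5.0990
||T_17 x - x|| = ||x||/17 = 5.0990/17 = 0.2999

0.2999


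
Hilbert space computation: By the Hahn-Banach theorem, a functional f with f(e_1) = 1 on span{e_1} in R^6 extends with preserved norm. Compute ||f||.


The norm of f is given by ||f|| = sup_{||x||=1} |f(x)|.
On span{e_1}, ||e_1|| = 1, so ||f|| = |f(e_1)| / ||e_1||
= |1| / 1 = 1.0000

1.0000


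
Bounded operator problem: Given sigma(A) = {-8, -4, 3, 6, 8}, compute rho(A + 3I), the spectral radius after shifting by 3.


Spectrum of A + 3I = {-5, -1, 6, 9, 11}
Spectral radius = max |lambda| over the shifted spectrum
= max(5, 1, 6, 9, 11) = 11

11


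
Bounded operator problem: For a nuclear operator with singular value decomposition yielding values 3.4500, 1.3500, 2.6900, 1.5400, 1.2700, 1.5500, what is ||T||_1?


The nuclear norm is the sum of all singular values.
||T||_1 = 3.4500 + 1.3500 + 2.6900 + 1.5400 + 1.2700 + 1.5500
= 11.8500

11.8500


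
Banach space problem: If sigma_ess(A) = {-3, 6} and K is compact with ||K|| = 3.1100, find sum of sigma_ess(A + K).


By Weyl's theorem, the essential spectrum is invariant under compact perturbations.
sigma_ess(A + K) = sigma_ess(A) = {-3, 6}
Sum = -3 + 6 = 3

3


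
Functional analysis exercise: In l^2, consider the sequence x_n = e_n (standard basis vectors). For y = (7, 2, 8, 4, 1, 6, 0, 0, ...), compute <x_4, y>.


x_4 = e_4 is the standard basis vector with 1 in position 4.
<x_4, y> = y_4 = 4
As n -> infinity, <x_n, y> -> 0, confirming weak convergence of (x_n) to 0.

4


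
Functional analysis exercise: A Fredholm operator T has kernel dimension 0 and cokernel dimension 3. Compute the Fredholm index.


The Fredholm index is defined as ind(T) = dim(ker T) - dim(coker T)
= 0 - 3
= -3

-3


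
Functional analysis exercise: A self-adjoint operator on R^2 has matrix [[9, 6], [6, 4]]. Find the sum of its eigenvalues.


For a self-adjoint (symmetric) matrix, the eigenvalues are real.
The sum of eigenvalues equals the trace of the matrix.
trace = 9 + 4 = 13

13


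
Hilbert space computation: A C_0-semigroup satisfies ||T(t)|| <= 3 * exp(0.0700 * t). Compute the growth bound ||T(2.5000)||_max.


||T(2.5000)|| <= 3 * exp(0.0700 * 2.5000)
= 3 * exp(0.1750)
= 3 * 1.1912
= 3.5737

3.5737


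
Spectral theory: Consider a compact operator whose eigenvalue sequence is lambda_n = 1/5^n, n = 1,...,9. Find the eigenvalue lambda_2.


The eigenvalue formula gives lambda_2 = 1/5^2
= 1/25
= 0.0400

0.0400


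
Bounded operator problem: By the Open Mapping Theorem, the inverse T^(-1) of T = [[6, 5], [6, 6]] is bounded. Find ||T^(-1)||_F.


det(T) = 6*6 - 5*6 = 6
T^(-1) = (1/6) * [[6, -5], [-6, 6]] = [[1.0000, -0.8333], [-1.0000, 1.0000]]
||T^(-1)||_F^2 = 1.0000^2 + (-0.8333)^2 + (-1.0000)^2 + 1.0000^2 = 3.6944
||T^(-1)||_F = sqrt(3.6944) = 1.9221

1.9221


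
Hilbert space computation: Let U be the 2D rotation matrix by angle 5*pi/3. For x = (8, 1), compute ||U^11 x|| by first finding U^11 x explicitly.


U is a rotation by theta = 5*pi/3
U^11 = rotation by 11*theta = 55*pi/3 = 1*pi/3 (mod 2*pi)
cos(1*pi/3) = 0.5000, sin(1*pi/3) = 0.8660
U^11 x = (0.5000 * 8 - 0.8660 * 1, 0.8660 * 8 + 0.5000 * 1)
= (3.1340, 7.4282)
||U^11 x|| = sqrt(3.1340^2 + 7.4282^2) = sqrt(65.0000) = 8.0623

8.0623


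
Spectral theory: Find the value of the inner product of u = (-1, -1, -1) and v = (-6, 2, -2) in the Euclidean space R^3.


Computing the standard inner product <u, v> = sum u_i * v_i
= -1*-6 + -1*2 + -1*-2
= 6 + -2 + 2
= 6

6


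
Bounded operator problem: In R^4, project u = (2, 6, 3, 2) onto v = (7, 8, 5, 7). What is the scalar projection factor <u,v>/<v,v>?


Computing <u,v> = 2*7 + 6*8 + 3*5 + 2*7 = 91
Computing <v,v> = 7^2 + 8^2 + 5^2 + 7^2 = 187
Projection coefficient = 91/187 = 0.4866

0.4866


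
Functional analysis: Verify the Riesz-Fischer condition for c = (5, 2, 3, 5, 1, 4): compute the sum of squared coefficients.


sum |c_n|^2 = 5^2 + 2^2 + 3^2 + 5^2 + 1^2 + 4^2
= 25 + 4 + 9 + 25 + 1 + 16
= 80

80


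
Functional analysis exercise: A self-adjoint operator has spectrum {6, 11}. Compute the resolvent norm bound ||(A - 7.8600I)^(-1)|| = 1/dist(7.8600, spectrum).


dist(7.8600, {6, 11}) = min(|7.8600 - 6|, |7.8600 - 11|)
= min(1.8600, 3.1400) = 1.8600
Resolvent bound = 1/1.8600 = 0.5376

0.5376


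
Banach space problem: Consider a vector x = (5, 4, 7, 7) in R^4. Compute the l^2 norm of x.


The l^2 norm = (sum |x_i|^2)^(1/2)
Sum of 2th powers = 25 + 16 + 49 + 49 = 139
||x||_2 = (139)^(1/2) = 11.7898

11.7898


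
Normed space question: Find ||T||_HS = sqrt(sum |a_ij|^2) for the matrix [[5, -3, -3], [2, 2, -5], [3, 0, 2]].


The Hilbert-Schmidt norm is sqrt(sum of squares of all entries).
Sum of squares = 5^2 + (-3)^2 + (-3)^2 + 2^2 + 2^2 + (-5)^2 + 3^2 + 0^2 + 2^2
= 25 + 9 + 9 + 4 + 4 + 25 + 9 + 0 + 4 = 89
||T||_HS = sqrt(89) = 9.4340

9.4340


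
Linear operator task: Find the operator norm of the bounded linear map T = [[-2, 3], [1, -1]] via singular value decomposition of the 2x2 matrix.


A^T A = [[5, -7], [-7, 10]]
trace(A^T A) = 15, det(A^T A) = 1
discriminant = 15^2 - 4*1 = 221
Largest eigenvalue of A^T A = (trace + sqrt(disc))/2 = 14.9330
||T|| = sqrt(14.9330) = 3.8643

3.8643


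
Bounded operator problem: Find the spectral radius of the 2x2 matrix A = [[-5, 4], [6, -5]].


For a 2x2 matrix, eigenvalues satisfy lambda^2 - (trace)*lambda + det = 0
trace = -5 + -5 = -10
det = -5*-5 - 4*6 = 1
discriminant = (-10)^2 - 4*(1) = 96
spectral radius = max |eigenvalue| = 9.8990

9.8990


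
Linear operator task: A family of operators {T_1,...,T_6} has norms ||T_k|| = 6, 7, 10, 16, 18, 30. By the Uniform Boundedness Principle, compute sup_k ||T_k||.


By the Uniform Boundedness Principle, the supremum of norms is finite.
sup_k ||T_k|| = max(6, 7, 10, 16, 18, 30) = 30

30


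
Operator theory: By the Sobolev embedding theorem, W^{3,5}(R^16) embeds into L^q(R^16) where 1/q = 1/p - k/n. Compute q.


Using the Sobolev embedding formula: 1/q = 1/p - k/n
1/q = 1/5 - 3/16 = 1/80
q = 1/(1/80) = 80

80.0000


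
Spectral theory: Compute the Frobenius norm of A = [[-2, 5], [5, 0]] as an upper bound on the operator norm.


||A||_F^2 = sum a_ij^2
= (-2)^2 + 5^2 + 5^2 + 0^2
= 4 + 25 + 25 + 0 = 54
||A||_F = sqrt(54) = 7.3485

7.3485


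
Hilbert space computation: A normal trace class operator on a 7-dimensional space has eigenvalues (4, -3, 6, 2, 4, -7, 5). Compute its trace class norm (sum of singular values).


For a normal operator, singular values equal |eigenvalues|.
Trace norm = sum |lambda_i| = 4 + 3 + 6 + 2 + 4 + 7 + 5
= 31

31


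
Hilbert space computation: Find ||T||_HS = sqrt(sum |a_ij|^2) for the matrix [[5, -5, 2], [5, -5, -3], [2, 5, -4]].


The Hilbert-Schmidt norm is sqrt(sum of squares of all entries).
Sum of squares = 5^2 + (-5)^2 + 2^2 + 5^2 + (-5)^2 + (-3)^2 + 2^2 + 5^2 + (-4)^2
= 25 + 25 + 4 + 25 + 25 + 9 + 4 + 25 + 16 = 158
||T||_HS = sqrt(158) = 12.5698

12.5698


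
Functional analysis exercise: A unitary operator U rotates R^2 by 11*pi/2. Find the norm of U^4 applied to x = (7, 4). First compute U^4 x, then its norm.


U is a rotation by theta = 11*pi/2
U^4 = rotation by 4*theta = 44*pi/2 = 0*pi/2 (mod 2*pi)
cos(0*pi/2) = 1.0000, sin(0*pi/2) = 0.0000
U^4 x = (1.0000 * 7 - 0.0000 * 4, 0.0000 * 7 + 1.0000 * 4)
= (7.0000, 4.0000)
||U^4 x|| = sqrt(7.0000^2 + 4.0000^2) = sqrt(65.0000) = 8.0623

8.0623


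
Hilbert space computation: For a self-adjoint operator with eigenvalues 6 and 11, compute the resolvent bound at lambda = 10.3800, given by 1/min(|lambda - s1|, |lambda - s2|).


dist(10.3800, {6, 11}) = min(|10.3800 - 6|, |10.3800 - 11|)
= min(4.3800, 0.6200) = 0.6200
Resolvent bound = 1/0.6200 = 1.6129

1.6129


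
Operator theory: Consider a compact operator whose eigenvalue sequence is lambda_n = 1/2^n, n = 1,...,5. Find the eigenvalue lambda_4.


The eigenvalue formula gives lambda_4 = 1/2^4
= 1/16
= 0.0625

0.0625


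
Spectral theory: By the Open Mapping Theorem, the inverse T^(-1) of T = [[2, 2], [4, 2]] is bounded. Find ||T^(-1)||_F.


det(T) = 2*2 - 2*4 = -4
T^(-1) = (1/-4) * [[2, -2], [-4, 2]] = [[-0.5000, 0.5000], [1.0000, -0.5000]]
||T^(-1)||_F^2 = (-0.5000)^2 + 0.5000^2 + 1.0000^2 + (-0.5000)^2 = 1.7500
||T^(-1)||_F = sqrt(1.7500) = 1.3229

1.3229


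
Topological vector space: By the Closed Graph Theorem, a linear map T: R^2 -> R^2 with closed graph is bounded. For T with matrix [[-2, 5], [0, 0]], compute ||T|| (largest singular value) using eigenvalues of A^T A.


A^T A = [[4, -10], [-10, 25]]
trace(A^T A) = 29, det(A^T A) = 0
discriminant = 29^2 - 4*0 = 841
Largest eigenvalue of A^T A = (trace + sqrt(disc))/2 = 29.0000
||T|| = sqrt(29.0000) = 5.3852

5.3852


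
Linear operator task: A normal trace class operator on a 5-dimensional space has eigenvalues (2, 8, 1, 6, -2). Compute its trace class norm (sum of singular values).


For a normal operator, singular values equal |eigenvalues|.
Trace norm = sum |lambda_i| = 2 + 8 + 1 + 6 + 2
= 19

19
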